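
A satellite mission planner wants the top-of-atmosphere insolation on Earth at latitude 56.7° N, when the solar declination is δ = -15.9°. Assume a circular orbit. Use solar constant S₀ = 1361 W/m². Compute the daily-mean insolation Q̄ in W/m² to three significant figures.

Q̄ ≈ 94.8 W/m²

cos H₀ = −tan(+56.7°) tan(-15.900°) = 0.4337, H₀ = 1.1223 rad.
Bracket: H₀ sin φ sin δ + cos φ cos δ sin H₀ = 1.1223×0.83581×-0.27396 + 0.54902×0.96174×0.90108 = -0.256983 + 0.475783 = 0.218800.
Q̄ = (S₀/π) × [bracket] = (1361/π) × 0.218800 = 94.79 W/m².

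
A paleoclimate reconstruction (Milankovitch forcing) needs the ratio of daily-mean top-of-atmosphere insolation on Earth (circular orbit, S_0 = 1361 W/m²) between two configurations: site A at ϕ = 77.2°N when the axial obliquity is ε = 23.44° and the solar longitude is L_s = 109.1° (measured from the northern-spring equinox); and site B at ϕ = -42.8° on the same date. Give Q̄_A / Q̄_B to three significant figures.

— Configuration A (ϕ=+77.2°):
Solar declination: sin δ = sin ε · sin L_s = sin 23.44° × sin 109.1° = 0.37589, so δ = +22.079°.
cos h₀ = −tan(+77.2°) tan(+22.079°) = -1.7854 ≤ −1 ⇒ polar day, h₀ = π.
Bracket: h₀ sin ϕ sin δ + cos ϕ cos δ sin h₀ = 3.1416×0.97515×0.37589 + 0.22155×0.92666×0.00000 = 1.151551 + 0.000000 = 1.151551.
Q̄ = (S_0/π) × [bracket] = (1361/π) × 1.151551 = 498.87 W/m².
— Configuration B (ϕ=-42.8°):
cos h₀ = −tan(-42.8°) tan(+22.079°) = 0.3756, h₀ = 1.1857 rad.
Bracket: h₀ sin ϕ sin δ + cos ϕ cos δ sin h₀ = 1.1857×-0.67944×0.37589 + 0.73373×0.92666×0.92677 = -0.302821 + 0.630128 = 0.327307.
Q̄ = (S_0/π) × [bracket] = (1361/π) × 0.327307 = 141.80 W/m².
Ratio Q̄_A / Q̄_B = 498.87 / 141.80 = 3.518.

Q̄_A / Q̄_B ≈ 3.52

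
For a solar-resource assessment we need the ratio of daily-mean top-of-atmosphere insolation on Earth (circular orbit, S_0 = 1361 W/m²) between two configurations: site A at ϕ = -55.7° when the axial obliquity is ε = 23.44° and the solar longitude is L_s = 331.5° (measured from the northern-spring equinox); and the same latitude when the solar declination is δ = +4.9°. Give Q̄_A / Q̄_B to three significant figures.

Q̄_A / Q̄_B ≈ 1.81

— Configuration A (ϕ=-55.7°):
Solar declination: sin δ = sin ε · sin L_s = sin 23.44° × sin 331.5° = -0.18981, so δ = -10.942°.
cos h₀ = −tan(-55.7°) tan(-10.942°) = -0.2834, h₀ = 1.8581 rad.
Bracket: h₀ sin ϕ sin δ + cos ϕ cos δ sin h₀ = 1.8581×-0.82610×-0.18981 + 0.56353×0.98182×0.95900 = 0.291354 + 0.530600 = 0.821954.
Q̄ = (S_0/π) × [bracket] = (1361/π) × 0.821954 = 356.09 W/m².
— Configuration B (ϕ=-55.7°):
cos h₀ = −tan(-55.7°) tan(+4.900°) = 0.1257, h₀ = 1.4448 rad.
Bracket: h₀ sin ϕ sin δ + cos ϕ cos δ sin h₀ = 1.4448×-0.82610×0.08542 + 0.56353×0.99635×0.99207 = -0.101953 + 0.557021 = 0.455068.
Q̄ = (S_0/π) × [bracket] = (1361/π) × 0.455068 = 197.14 W/m².
Ratio Q̄_A / Q̄_B = 356.09 / 197.14 = 1.806.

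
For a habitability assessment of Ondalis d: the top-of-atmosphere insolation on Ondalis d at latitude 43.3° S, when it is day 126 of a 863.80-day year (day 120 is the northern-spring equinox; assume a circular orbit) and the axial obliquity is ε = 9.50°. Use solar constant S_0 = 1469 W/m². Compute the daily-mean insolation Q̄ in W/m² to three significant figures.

Q̄ ≈ 337 W/m²

Solar longitude: L_s = 360° × (126 − 120)/863.80 = 2.501°.
sin δ = sin 9.50° × sin 2.501° = 0.00720, so δ = +0.413°.
cos h₀ = −tan(-43.3°) tan(+0.413°) = 0.0068, h₀ = 1.5640 rad.
Bracket: h₀ sin ϕ sin δ + cos ϕ cos δ sin h₀ = 1.5640×-0.68582×0.00720 + 0.72777×0.99997×0.99998 = -0.007723 + 0.727734 = 0.720011.
Q̄ = (S_0/π) × [bracket] = (1469/π) × 0.720011 = 336.7 W/m².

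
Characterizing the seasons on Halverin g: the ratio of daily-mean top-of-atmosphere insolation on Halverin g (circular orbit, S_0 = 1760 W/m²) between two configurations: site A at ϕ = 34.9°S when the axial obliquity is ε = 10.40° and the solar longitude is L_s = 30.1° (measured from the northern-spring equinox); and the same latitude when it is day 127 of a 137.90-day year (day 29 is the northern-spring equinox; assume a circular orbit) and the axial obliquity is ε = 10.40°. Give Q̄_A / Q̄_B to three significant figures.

Q̄_A / Q̄_B ≈ 0.759

— Configuration A (ϕ=-34.9°):
Solar declination: sin δ = sin ε · sin L_s = sin 10.40° × sin 30.1° = 0.09053, so δ = +5.194°.
cos h₀ = −tan(-34.9°) tan(+5.194°) = 0.0634, h₀ = 1.5073 rad.
Bracket: h₀ sin ϕ sin δ + cos ϕ cos δ sin h₀ = 1.5073×-0.57215×0.09053 + 0.82015×0.99589×0.99799 = -0.078073 + 0.815137 = 0.737064.
Q̄ = (S_0/π) × [bracket] = (1760/π) × 0.737064 = 412.92 W/m².
— Configuration B (ϕ=-34.9°):
Solar longitude: L_s = 360° × (127 − 29)/137.90 = 255.838°.
sin δ = sin 10.40° × sin 255.838° = -0.17503, so δ = -10.081°.
cos h₀ = −tan(-34.9°) tan(-10.081°) = -0.1240, h₀ = 1.6951 rad.
Bracket: h₀ sin ϕ sin δ + cos ϕ cos δ sin h₀ = 1.6951×-0.57215×-0.17503 + 0.82015×0.98456×0.99228 = 0.169753 + 0.801253 = 0.971006.
Q̄ = (S_0/π) × [bracket] = (1760/π) × 0.971006 = 543.98 W/m².
Ratio Q̄_A / Q̄_B = 412.92 / 543.98 = 0.7591.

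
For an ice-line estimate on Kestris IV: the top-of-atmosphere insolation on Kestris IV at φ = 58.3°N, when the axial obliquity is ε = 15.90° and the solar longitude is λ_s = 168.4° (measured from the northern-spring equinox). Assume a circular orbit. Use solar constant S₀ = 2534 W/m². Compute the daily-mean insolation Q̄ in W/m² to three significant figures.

Q̄ ≈ 484 W/m²

Solar declination: sin δ = sin ε · sin λ_s = sin 15.90° × sin 168.4° = 0.05509, so δ = +3.158°.
cos H₀ = −tan(+58.3°) tan(+3.158°) = -0.0893, H₀ = 1.6602 rad.
Bracket: H₀ sin φ sin δ + cos φ cos δ sin H₀ = 1.6602×0.85081×0.05509 + 0.52547×0.99848×0.99600 = 0.077815 + 0.522573 = 0.600388.
Q̄ = (S₀/π) × [bracket] = (2534/π) × 0.600388 = 484.3 W/m².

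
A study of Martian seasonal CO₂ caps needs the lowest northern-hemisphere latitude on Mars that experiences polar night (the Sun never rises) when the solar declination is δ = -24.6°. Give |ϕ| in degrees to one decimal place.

|ϕ| = 65.4°

Polar night requires cos h₀ = −tan ϕ tan δ ≥ 1, i.e. tan ϕ tan δ ≤ −1.
The boundary is |tan ϕ| · |tan δ| = 1, so |ϕ| = 90° − |δ| = 90° − 24.6° = 65.4° in the northern hemisphere.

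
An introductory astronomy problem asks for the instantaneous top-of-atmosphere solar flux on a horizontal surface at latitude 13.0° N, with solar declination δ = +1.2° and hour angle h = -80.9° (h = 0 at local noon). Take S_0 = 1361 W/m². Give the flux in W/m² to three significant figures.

cos θ_z = sin ϕ sin δ + cos ϕ cos δ cos h = 0.004711 + 0.154071 = 0.158782.
Flux = S_0 · cos θ_z = 1361 × 0.158782 = 216.1 W/m².

216 W/m²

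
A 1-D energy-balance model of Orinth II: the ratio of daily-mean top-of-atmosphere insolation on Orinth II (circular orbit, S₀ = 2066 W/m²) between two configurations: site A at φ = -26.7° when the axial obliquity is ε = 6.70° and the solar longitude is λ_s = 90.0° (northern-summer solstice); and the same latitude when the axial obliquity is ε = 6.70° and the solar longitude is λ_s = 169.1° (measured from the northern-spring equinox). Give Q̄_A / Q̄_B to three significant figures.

Q̄_A / Q̄_B ≈ 0.919

— Configuration A (φ=-26.7°):
Solar declination: sin δ = sin ε · sin λ_s = sin 6.70° × sin 90.0° = 0.11667, so δ = +6.700°.
cos H₀ = −tan(-26.7°) tan(+6.700°) = 0.0591, H₀ = 1.5117 rad.
Bracket: H₀ sin φ sin δ + cos φ cos δ sin H₀ = 1.5117×-0.44932×0.11667 + 0.89337×0.99317×0.99825 = -0.079247 + 0.885716 = 0.806469.
Q̄ = (S₀/π) × [bracket] = (2066/π) × 0.806469 = 530.36 W/m².
— Configuration B (φ=-26.7°):
Solar declination: sin δ = sin ε · sin λ_s = sin 6.70° × sin 169.1° = 0.02206, so δ = +1.264°.
cos H₀ = −tan(-26.7°) tan(+1.264°) = 0.0111, H₀ = 1.5597 rad.
Bracket: H₀ sin φ sin δ + cos φ cos δ sin H₀ = 1.5597×-0.44932×0.02206 + 0.89337×0.99976×0.99994 = -0.015460 + 0.893102 = 0.877642.
Q̄ = (S₀/π) × [bracket] = (2066/π) × 0.877642 = 577.16 W/m².
Ratio Q̄_A / Q̄_B = 530.36 / 577.16 = 0.9189.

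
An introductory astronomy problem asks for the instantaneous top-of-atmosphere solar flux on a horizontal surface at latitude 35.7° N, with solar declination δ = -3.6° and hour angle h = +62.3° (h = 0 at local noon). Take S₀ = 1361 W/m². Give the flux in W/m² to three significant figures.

cos θ_z = sin φ sin δ + cos φ cos δ cos h = -0.036641 + 0.376746 = 0.340105.
Flux = S₀ · cos θ_z = 1361 × 0.340105 = 462.9 W/m².

463 W/m²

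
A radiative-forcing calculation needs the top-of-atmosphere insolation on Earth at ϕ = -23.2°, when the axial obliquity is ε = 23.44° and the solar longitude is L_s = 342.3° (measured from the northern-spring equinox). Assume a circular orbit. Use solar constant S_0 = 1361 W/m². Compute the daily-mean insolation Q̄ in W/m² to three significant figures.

Q̄ ≈ 428 W/m²

Solar declination: sin δ = sin ε · sin L_s = sin 23.44° × sin 342.3° = -0.12094, so δ = -6.946°.
cos h₀ = −tan(-23.2°) tan(-6.946°) = -0.0522, h₀ = 1.6230 rad.
Bracket: h₀ sin ϕ sin δ + cos ϕ cos δ sin h₀ = 1.6230×-0.39394×-0.12094 + 0.91914×0.99266×0.99864 = 0.077325 + 0.911153 = 0.988478.
Q̄ = (S_0/π) × [bracket] = (1361/π) × 0.988478 = 428.2 W/m².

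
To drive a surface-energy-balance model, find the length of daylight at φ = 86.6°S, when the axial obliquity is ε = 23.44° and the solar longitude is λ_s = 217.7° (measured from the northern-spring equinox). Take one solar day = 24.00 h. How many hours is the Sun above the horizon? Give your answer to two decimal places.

24.00 h

Solar declination: sin δ = sin ε · sin λ_s = sin 23.44° × sin 217.7° = -0.24326, so δ = -14.079°.
Sunrise equation: cos H₀ = −tan φ · tan δ = -4.2213 ≤ −1, so the Sun never sets (polar day) and H₀ = π.
Daylight = 2H₀/(2π) × 24.00 h = (3.1416/π) × 24.00 = 24.00 h.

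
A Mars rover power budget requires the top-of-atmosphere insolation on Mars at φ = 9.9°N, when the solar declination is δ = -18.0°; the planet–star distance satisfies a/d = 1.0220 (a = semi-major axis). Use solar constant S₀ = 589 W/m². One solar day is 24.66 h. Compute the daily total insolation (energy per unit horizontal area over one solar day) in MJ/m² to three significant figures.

cos H₀ = −tan(+9.9°) tan(-18.000°) = 0.0567, H₀ = 1.5141 rad.
Bracket: H₀ sin φ sin δ + cos φ cos δ sin H₀ = 1.5141×0.17193×-0.30902 + 0.98511×0.95106×0.99839 = -0.080444 + 0.935390 = 0.854946.
Inverse-square distance factor (a/d)² = 1.0220² = 1.044484.
Q̄ = (S₀/π) × 1.044484 × [bracket] = (589/π) × 1.044484 × 0.854946 = 167.42 W/m².
Daily total = Q̄ × 24.66 h × 3600 s/h = 167.42 × 24.66 × 3600 / 10⁶ = 14.86 MJ/m².

14.9 MJ/m²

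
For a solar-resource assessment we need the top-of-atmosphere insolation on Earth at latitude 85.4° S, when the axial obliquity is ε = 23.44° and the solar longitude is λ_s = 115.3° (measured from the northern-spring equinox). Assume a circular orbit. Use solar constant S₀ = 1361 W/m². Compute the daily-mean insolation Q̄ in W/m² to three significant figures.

Solar declination: sin δ = sin ε · sin λ_s = sin 23.44° × sin 115.3° = 0.35963, so δ = +21.078°.
cos H₀ = −tan(-85.4°) tan(+21.078°) = 4.7903 ≥ 1 ⇒ polar night, H₀ = 0 and Q̄ = 0.

Q̄ ≈ 0.00 W/m²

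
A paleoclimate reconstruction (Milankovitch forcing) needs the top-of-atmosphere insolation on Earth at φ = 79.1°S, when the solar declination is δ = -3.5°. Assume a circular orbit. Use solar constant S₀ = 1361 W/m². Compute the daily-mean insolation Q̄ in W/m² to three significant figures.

cos H₀ = −tan(-79.1°) tan(-3.500°) = -0.3176, H₀ = 1.8940 rad.
Bracket: H₀ sin φ sin δ + cos φ cos δ sin H₀ = 1.8940×-0.98196×-0.06105 + 0.18910×0.99813×0.94822 = 0.113543 + 0.178973 = 0.292516.
Q̄ = (S₀/π) × [bracket] = (1361/π) × 0.292516 = 126.7 W/m².

Q̄ ≈ 127 W/m²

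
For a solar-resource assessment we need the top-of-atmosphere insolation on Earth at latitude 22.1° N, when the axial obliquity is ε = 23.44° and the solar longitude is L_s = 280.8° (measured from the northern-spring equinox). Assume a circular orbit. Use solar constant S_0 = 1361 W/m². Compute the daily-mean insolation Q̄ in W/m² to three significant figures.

Solar declination: sin δ = sin ε · sin L_s = sin 23.44° × sin 280.8° = -0.39074, so δ = -23.001°.
cos h₀ = −tan(+22.1°) tan(-23.001°) = 0.1724, h₀ = 1.3976 rad.
Bracket: h₀ sin ϕ sin δ + cos ϕ cos δ sin h₀ = 1.3976×0.37622×-0.39074 + 0.92653×0.92050×0.98503 = -0.205453 + 0.840103 = 0.634650.
Q̄ = (S_0/π) × [bracket] = (1361/π) × 0.634650 = 274.9 W/m².

Q̄ ≈ 275 W/m²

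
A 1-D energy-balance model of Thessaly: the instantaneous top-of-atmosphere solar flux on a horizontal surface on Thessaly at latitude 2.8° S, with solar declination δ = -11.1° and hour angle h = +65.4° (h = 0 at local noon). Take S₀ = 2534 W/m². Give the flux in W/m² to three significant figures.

cos θ_z = sin φ sin δ + cos φ cos δ cos h = 0.009405 + 0.408006 = 0.417411.
Flux = S₀ · cos θ_z = 2534 × 0.417411 = 1058 W/m².

1.06e+03 W/m²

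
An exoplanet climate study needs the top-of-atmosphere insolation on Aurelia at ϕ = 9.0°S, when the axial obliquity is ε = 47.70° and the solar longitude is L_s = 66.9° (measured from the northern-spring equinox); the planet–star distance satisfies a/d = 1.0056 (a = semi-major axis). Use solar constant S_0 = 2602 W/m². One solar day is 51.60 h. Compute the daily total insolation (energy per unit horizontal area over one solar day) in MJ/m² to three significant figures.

Solar declination: sin δ = sin ε · sin L_s = sin 47.70° × sin 66.9° = 0.68033, so δ = +42.869°.
cos h₀ = −tan(-9.0°) tan(+42.869°) = 0.1470, h₀ = 1.4232 rad.
Bracket: h₀ sin ϕ sin δ + cos ϕ cos δ sin h₀ = 1.4232×-0.15643×0.68033 + 0.98769×0.73291×0.98913 = -0.151463 + 0.716019 = 0.564556.
Inverse-square distance factor (a/d)² = 1.0056² = 1.011231.
Q̄ = (S_0/π) × 1.011231 × [bracket] = (2602/π) × 1.011231 × 0.564556 = 472.84 W/m².
Daily total = Q̄ × 51.60 h × 3600 s/h = 472.84 × 51.60 × 3600 / 10⁶ = 87.83 MJ/m².

87.8 MJ/m²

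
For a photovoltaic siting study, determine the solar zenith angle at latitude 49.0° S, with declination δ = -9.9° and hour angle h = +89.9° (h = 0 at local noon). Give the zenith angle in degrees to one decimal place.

cos θ_z = sin φ sin δ + cos φ cos δ cos h = 0.129757 + 0.001128 = 0.130885.
θ_z = arccos(0.130885) = 82.5°.

θ_z = 82.5°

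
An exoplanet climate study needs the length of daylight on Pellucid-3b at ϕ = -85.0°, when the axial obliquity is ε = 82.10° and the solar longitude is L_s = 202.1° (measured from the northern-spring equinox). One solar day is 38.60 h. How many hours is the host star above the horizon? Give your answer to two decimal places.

Solar declination: sin δ = sin ε · sin L_s = sin 82.10° × sin 202.1° = -0.37265, so δ = -21.879°.
Sunrise equation: cos h₀ = −tan ϕ · tan δ = -4.5901 ≤ −1, so the host star never sets (polar day) and h₀ = π.
Daylight = 2h₀/(2π) × 38.60 h = (3.1416/π) × 38.60 = 38.60 h.

38.60 h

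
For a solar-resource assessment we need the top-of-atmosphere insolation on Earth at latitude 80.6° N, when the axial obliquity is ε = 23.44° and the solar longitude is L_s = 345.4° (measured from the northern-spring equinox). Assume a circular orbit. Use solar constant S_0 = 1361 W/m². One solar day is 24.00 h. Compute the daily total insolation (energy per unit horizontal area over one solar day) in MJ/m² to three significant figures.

Solar declination: sin δ = sin ε · sin L_s = sin 23.44° × sin 345.4° = -0.10027, so δ = -5.755°.
cos h₀ = −tan(+80.6°) tan(-5.755°) = 0.6088, h₀ = 0.9163 rad.
Bracket: h₀ sin ϕ sin δ + cos ϕ cos δ sin h₀ = 0.9163×0.98657×-0.10027 + 0.16333×0.99496×0.79336 = -0.090643 + 0.128926 = 0.038283.
Q̄ = (S_0/π) × [bracket] = (1361/π) × 0.038283 = 16.585 W/m².
Daily total = Q̄ × 24.00 h × 3600 s/h = 16.585 × 24.00 × 3600 / 10⁶ = 1.433 MJ/m².

1.43 MJ/m²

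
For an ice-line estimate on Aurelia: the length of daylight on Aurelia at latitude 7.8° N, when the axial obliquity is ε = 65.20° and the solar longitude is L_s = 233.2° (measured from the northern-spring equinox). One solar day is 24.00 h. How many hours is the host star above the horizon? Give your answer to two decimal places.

Solar declination: sin δ = sin ε · sin L_s = sin 65.20° × sin 233.2° = -0.72689, so δ = -46.626°.
cos h₀ = −tan ϕ · tan δ = −tan(+7.8°) × tan(-46.626°) = 0.1450, so h₀ = 1.4253 rad = 81.66°.
Daylight = 2h₀/(2π) × 24.00 h = (1.4253/π) × 24.00 = 10.89 h.

10.89 h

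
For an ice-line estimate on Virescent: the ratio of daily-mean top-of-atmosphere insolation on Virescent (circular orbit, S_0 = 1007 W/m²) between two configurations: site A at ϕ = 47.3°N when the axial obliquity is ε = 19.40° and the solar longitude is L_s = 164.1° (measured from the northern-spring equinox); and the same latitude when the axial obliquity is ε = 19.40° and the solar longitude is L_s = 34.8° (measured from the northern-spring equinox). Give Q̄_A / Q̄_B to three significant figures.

Q̄_A / Q̄_B ≈ 0.871

— Configuration A (ϕ=+47.3°):
Solar declination: sin δ = sin ε · sin L_s = sin 19.40° × sin 164.1° = 0.09100, so δ = +5.221°.
cos h₀ = −tan(+47.3°) tan(+5.221°) = -0.0990, h₀ = 1.6700 rad.
Bracket: h₀ sin ϕ sin δ + cos ϕ cos δ sin h₀ = 1.6700×0.73491×0.09100 + 0.67816×0.99585×0.99508 = 0.111684 + 0.672023 = 0.783707.
Q̄ = (S_0/π) × [bracket] = (1007/π) × 0.783707 = 251.21 W/m².
— Configuration B (ϕ=+47.3°):
Solar declination: sin δ = sin ε · sin L_s = sin 19.40° × sin 34.8° = 0.18957, so δ = +10.928°.
cos h₀ = −tan(+47.3°) tan(+10.928°) = -0.2092, h₀ = 1.7816 rad.
Bracket: h₀ sin ϕ sin δ + cos ϕ cos δ sin h₀ = 1.7816×0.73491×0.18957 + 0.67816×0.98187×0.97787 = 0.248207 + 0.651129 = 0.899336.
Q̄ = (S_0/π) × [bracket] = (1007/π) × 0.899336 = 288.27 W/m².
Ratio Q̄_A / Q̄_B = 251.21 / 288.27 = 0.8714.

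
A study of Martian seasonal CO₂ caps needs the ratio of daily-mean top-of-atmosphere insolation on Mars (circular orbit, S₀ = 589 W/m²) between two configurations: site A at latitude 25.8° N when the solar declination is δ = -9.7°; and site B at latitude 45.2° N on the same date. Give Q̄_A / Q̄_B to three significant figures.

— Configuration A (φ=+25.8°):
cos H₀ = −tan(+25.8°) tan(-9.700°) = 0.0826, H₀ = 1.4881 rad.
Bracket: H₀ sin φ sin δ + cos φ cos δ sin H₀ = 1.4881×0.43523×-0.16849 + 0.90032×0.98570×0.99658 = -0.109125 + 0.884410 = 0.775285.
Q̄ = (S₀/π) × [bracket] = (589/π) × 0.775285 = 145.35 W/m².
— Configuration B (φ=+45.2°):
cos H₀ = −tan(+45.2°) tan(-9.700°) = 0.1721, H₀ = 1.3978 rad.
Bracket: H₀ sin φ sin δ + cos φ cos δ sin H₀ = 1.3978×0.70957×-0.16849 + 0.70463×0.98570×0.98507 = -0.167115 + 0.684184 = 0.517069.
Q̄ = (S₀/π) × [bracket] = (589/π) × 0.517069 = 96.942 W/m².
Ratio Q̄_A / Q̄_B = 145.35 / 96.942 = 1.499.

Q̄_A / Q̄_B ≈ 1.50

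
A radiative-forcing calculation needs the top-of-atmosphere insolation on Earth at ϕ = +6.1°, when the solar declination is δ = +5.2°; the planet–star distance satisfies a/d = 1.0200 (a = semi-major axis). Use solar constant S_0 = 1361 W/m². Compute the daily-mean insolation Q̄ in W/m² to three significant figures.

cos h₀ = −tan(+6.1°) tan(+5.200°) = -0.0097, h₀ = 1.5805 rad.
Bracket: h₀ sin ϕ sin δ + cos ϕ cos δ sin h₀ = 1.5805×0.10626×0.09063 + 0.99434×0.99588×0.99995 = 0.015221 + 0.990194 = 1.005415.
Inverse-square distance factor (a/d)² = 1.0200² = 1.040400.
Q̄ = (S_0/π) × 1.040400 × [bracket] = (1361/π) × 1.040400 × 1.005415 = 453.2 W/m².

Q̄ ≈ 453 W/m²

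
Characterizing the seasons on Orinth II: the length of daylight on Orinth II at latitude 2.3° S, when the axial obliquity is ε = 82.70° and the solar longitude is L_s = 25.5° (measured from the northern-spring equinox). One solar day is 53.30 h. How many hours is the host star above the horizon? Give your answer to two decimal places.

26.33 h

Solar declination: sin δ = sin ε · sin L_s = sin 82.70° × sin 25.5° = 0.42702, so δ = +25.279°.
cos h₀ = −tan ϕ · tan δ = −tan(-2.3°) × tan(+25.279°) = 0.0190, so h₀ = 1.5518 rad = 88.91°.
Daylight = 2h₀/(2π) × 53.30 h = (1.5518/π) × 53.30 = 26.33 h.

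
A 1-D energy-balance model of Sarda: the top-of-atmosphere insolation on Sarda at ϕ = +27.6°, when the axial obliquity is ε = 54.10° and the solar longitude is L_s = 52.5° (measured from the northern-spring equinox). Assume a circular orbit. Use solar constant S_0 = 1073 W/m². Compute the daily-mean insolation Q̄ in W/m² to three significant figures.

Q̄ ≈ 414 W/m²

Solar declination: sin δ = sin ε · sin L_s = sin 54.10° × sin 52.5° = 0.64265, so δ = +39.990°.
cos h₀ = −tan(+27.6°) tan(+39.990°) = -0.4385, h₀ = 2.0247 rad.
Bracket: h₀ sin ϕ sin δ + cos ϕ cos δ sin h₀ = 2.0247×0.46330×0.64265 + 0.88620×0.76616×0.89873 = 0.602834 + 0.610212 = 1.213046.
Q̄ = (S_0/π) × [bracket] = (1073/π) × 1.213046 = 414.3 W/m².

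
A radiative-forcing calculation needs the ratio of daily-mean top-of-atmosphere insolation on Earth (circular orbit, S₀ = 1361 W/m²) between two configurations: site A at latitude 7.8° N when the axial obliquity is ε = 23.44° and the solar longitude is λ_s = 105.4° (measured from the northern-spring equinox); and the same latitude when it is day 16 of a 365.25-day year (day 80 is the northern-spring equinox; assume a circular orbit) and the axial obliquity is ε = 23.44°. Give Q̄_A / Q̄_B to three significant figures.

Q̄_A / Q̄_B ≈ 1.17

— Configuration A (φ=+7.8°):
Solar declination: sin δ = sin ε · sin λ_s = sin 23.44° × sin 105.4° = 0.38351, so δ = +22.551°.
cos H₀ = −tan(+7.8°) tan(+22.551°) = -0.0569, H₀ = 1.6277 rad.
Bracket: H₀ sin φ sin δ + cos φ cos δ sin H₀ = 1.6277×0.13572×0.38351 + 0.99075×0.92354×0.99838 = 0.084722 + 0.913515 = 0.998237.
Q̄ = (S₀/π) × [bracket] = (1361/π) × 0.998237 = 432.46 W/m².
— Configuration B (φ=+7.8°):
Solar longitude: λ_s = 360° × (16 − 80)/365.25 = -63.080°, i.e. -63.080° + 360° = 296.920°.
sin δ = sin 23.44° × sin 296.920° = -0.35468, so δ = -20.774°.
cos H₀ = −tan(+7.8°) tan(-20.774°) = 0.0520, H₀ = 1.5188 rad.
Bracket: H₀ sin φ sin δ + cos φ cos δ sin H₀ = 1.5188×0.13572×-0.35468 + 0.99075×0.93499×0.99865 = -0.073111 + 0.925091 = 0.851980.
Q̄ = (S₀/π) × [bracket] = (1361/π) × 0.851980 = 369.09 W/m².
Ratio Q̄_A / Q̄_B = 432.46 / 369.09 = 1.172.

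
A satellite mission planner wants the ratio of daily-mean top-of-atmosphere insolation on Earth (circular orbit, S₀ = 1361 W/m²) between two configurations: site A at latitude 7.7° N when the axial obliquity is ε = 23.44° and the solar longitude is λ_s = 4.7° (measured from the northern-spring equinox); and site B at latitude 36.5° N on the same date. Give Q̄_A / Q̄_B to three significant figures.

Q̄_A / Q̄_B ≈ 1.20

— Configuration A (φ=+7.7°):
Solar declination: sin δ = sin ε · sin λ_s = sin 23.44° × sin 4.7° = 0.03259, so δ = +1.868°.
cos H₀ = −tan(+7.7°) tan(+1.868°) = -0.0044, H₀ = 1.5752 rad.
Bracket: H₀ sin φ sin δ + cos φ cos δ sin H₀ = 1.5752×0.13399×0.03259 + 0.99098×0.99947×0.99999 = 0.006878 + 0.990445 = 0.997323.
Q̄ = (S₀/π) × [bracket] = (1361/π) × 0.997323 = 432.06 W/m².
— Configuration B (φ=+36.5°):
cos H₀ = −tan(+36.5°) tan(+1.868°) = -0.0241, H₀ = 1.5949 rad.
Bracket: H₀ sin φ sin δ + cos φ cos δ sin H₀ = 1.5949×0.59482×0.03259 + 0.80386×0.99947×0.99971 = 0.030917 + 0.803201 = 0.834118.
Q̄ = (S₀/π) × [bracket] = (1361/π) × 0.834118 = 361.36 W/m².
Ratio Q̄_A / Q̄_B = 432.06 / 361.36 = 1.196.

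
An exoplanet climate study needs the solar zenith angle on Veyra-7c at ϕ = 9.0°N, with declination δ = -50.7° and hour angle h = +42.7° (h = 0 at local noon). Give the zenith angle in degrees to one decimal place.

cos θ_z = sin ϕ sin δ + cos ϕ cos δ cos h = -0.121055 + 0.459750 = 0.338695.
θ_z = arccos(0.338695) = 70.2°.

θ_z = 70.2°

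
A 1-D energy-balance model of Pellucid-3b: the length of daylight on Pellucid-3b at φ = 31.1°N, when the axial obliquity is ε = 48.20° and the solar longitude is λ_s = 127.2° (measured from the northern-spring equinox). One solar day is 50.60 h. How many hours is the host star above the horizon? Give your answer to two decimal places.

32.73 h

Solar declination: sin δ = sin ε · sin λ_s = sin 48.20° × sin 127.2° = 0.59379, so δ = +36.427°.
cos H₀ = −tan φ · tan δ = −tan(+31.1°) × tan(+36.427°) = -0.4452, so H₀ = 2.0322 rad = 116.43°.
Daylight = 2H₀/(2π) × 50.60 h = (2.0322/π) × 50.60 = 32.73 h.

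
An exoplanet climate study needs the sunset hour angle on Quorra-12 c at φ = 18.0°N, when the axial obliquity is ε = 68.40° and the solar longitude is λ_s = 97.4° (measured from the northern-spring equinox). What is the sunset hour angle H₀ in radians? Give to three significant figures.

Solar declination: sin δ = sin ε · sin λ_s = sin 68.40° × sin 97.4° = 0.92203, so δ = +67.225°.
cos H₀ = −tan φ · tan δ = −tan(+18.0°) × tan(+67.225°) = -0.7739, so H₀ = 2.4558 rad = 140.71°.

H₀ = 2.46 rad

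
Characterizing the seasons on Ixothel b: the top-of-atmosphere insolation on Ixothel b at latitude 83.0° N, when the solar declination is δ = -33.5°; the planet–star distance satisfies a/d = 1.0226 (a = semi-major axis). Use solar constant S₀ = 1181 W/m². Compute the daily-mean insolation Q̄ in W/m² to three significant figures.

cos H₀ = −tan(+83.0°) tan(-33.500°) = 5.3906 ≥ 1 ⇒ polar night, H₀ = 0 and Q̄ = 0.
Inverse-square distance factor (a/d)² = 1.0226² = 1.045711.

Q̄ ≈ 0.00 W/m²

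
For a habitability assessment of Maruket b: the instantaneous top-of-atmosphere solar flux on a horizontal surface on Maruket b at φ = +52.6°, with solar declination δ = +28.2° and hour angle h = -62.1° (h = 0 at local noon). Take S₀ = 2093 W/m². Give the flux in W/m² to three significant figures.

1.31e+03 W/m²

cos θ_z = sin φ sin δ + cos φ cos δ cos h = 0.375401 + 0.250475 = 0.625876.
Flux = S₀ · cos θ_z = 2093 × 0.625876 = 1310 W/m².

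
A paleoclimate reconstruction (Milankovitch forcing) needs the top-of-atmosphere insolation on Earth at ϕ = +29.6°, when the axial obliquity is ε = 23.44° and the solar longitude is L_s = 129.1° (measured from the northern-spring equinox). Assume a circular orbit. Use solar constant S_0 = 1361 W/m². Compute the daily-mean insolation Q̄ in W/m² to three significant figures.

Q̄ ≈ 468 W/m²

Solar declination: sin δ = sin ε · sin L_s = sin 23.44° × sin 129.1° = 0.30870, so δ = +17.981°.
cos h₀ = −tan(+29.6°) tan(+17.981°) = -0.1844, h₀ = 1.7562 rad.
Bracket: h₀ sin ϕ sin δ + cos ϕ cos δ sin h₀ = 1.7562×0.49394×0.30870 + 0.86949×0.95116×0.98286 = 0.267784 + 0.812849 = 1.080633.
Q̄ = (S_0/π) × [bracket] = (1361/π) × 1.080633 = 468.2 W/m².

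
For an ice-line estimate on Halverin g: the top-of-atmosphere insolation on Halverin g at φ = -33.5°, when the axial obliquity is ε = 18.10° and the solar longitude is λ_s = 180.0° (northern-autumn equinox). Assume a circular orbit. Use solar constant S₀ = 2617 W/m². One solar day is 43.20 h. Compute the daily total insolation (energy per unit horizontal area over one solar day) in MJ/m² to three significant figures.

Solar declination: sin δ = sin ε · sin λ_s = sin 18.10° × sin 180.0° = 0.00000, so δ = +0.000°.
cos H₀ = −tan(-33.5°) tan(+0.000°) = 0.0000, H₀ = 1.5708 rad.
Bracket: H₀ sin φ sin δ + cos φ cos δ sin H₀ = 1.5708×-0.55194×0.00000 + 0.83389×1.00000×1.00000 = -0.000000 + 0.833890 = 0.833890.
Q̄ = (S₀/π) × [bracket] = (2617/π) × 0.833890 = 694.64 W/m².
Daily total = Q̄ × 43.20 h × 3600 s/h = 694.64 × 43.20 × 3600 / 10⁶ = 108.0 MJ/m².

108 MJ/m²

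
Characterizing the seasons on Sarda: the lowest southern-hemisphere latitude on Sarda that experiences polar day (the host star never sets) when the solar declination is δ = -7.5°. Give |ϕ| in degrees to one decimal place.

Polar day requires cos h₀ = −tan ϕ tan δ ≤ −1, i.e. tan ϕ tan δ ≥ 1.
The boundary is |tan ϕ| · |tan δ| = 1, so |ϕ| = 90° − |δ| = 90° − 7.5° = 82.5° in the southern hemisphere.

|ϕ| = 82.5°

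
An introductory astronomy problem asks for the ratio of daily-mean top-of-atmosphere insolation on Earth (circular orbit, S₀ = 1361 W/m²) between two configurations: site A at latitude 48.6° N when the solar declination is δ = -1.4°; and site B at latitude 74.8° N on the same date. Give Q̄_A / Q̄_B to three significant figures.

— Configuration A (φ=+48.6°):
cos H₀ = −tan(+48.6°) tan(-1.400°) = 0.0277, H₀ = 1.5431 rad.
Bracket: H₀ sin φ sin δ + cos φ cos δ sin H₀ = 1.5431×0.75011×-0.02443 + 0.66131×0.99970×0.99962 = -0.028278 + 0.660860 = 0.632582.
Q̄ = (S₀/π) × [bracket] = (1361/π) × 0.632582 = 274.05 W/m².
— Configuration B (φ=+74.8°):
cos H₀ = −tan(+74.8°) tan(-1.400°) = 0.0900, H₀ = 1.4807 rad.
Bracket: H₀ sin φ sin δ + cos φ cos δ sin H₀ = 1.4807×0.96502×-0.02443 + 0.26219×0.99970×0.99595 = -0.034908 + 0.261050 = 0.226142.
Q̄ = (S₀/π) × [bracket] = (1361/π) × 0.226142 = 97.969 W/m².
Ratio Q̄_A / Q̄_B = 274.05 / 97.969 = 2.797.

Q̄_A / Q̄_B ≈ 2.80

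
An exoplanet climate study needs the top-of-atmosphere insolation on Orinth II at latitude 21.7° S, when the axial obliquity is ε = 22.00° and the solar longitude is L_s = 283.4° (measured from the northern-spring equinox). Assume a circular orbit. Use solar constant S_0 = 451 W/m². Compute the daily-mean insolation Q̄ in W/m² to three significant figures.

Solar declination: sin δ = sin ε · sin L_s = sin 22.00° × sin 283.4° = -0.36441, so δ = -21.371°.
cos h₀ = −tan(-21.7°) tan(-21.371°) = -0.1557, h₀ = 1.7272 rad.
Bracket: h₀ sin ϕ sin δ + cos ϕ cos δ sin h₀ = 1.7272×-0.36975×-0.36441 + 0.92913×0.93124×0.98780 = 0.232724 + 0.854687 = 1.087411.
Q̄ = (S_0/π) × [bracket] = (451/π) × 1.087411 = 156.1 W/m².

Q̄ ≈ 156 W/m²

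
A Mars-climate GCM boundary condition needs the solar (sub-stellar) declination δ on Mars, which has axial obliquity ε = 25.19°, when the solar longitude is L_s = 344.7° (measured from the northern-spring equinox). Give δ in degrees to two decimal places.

sin δ = sin ε · sin L_s = sin 25.19° × sin 344.7° = -0.112310.
δ = arcsin(-0.112310) = -6.45°.

δ = -6.45°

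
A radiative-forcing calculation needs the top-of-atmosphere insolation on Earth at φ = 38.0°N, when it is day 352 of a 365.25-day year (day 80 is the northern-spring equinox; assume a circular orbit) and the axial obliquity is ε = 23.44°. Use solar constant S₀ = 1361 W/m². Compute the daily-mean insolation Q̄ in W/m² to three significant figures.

Solar longitude: λ_s = 360° × (352 − 80)/365.25 = 268.090°.
sin δ = sin 23.44° × sin 268.090° = -0.39757, so δ = -23.426°.
cos H₀ = −tan(+38.0°) tan(-23.426°) = 0.3385, H₀ = 1.2255 rad.
Bracket: H₀ sin φ sin δ + cos φ cos δ sin H₀ = 1.2255×0.61566×-0.39757 + 0.78801×0.91757×0.94096 = -0.299963 + 0.680365 = 0.380402.
Q̄ = (S₀/π) × [bracket] = (1361/π) × 0.380402 = 164.8 W/m².

Q̄ ≈ 165 W/m²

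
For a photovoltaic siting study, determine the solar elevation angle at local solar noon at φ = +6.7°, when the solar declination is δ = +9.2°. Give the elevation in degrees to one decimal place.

87.5°

At local noon the hour angle is zero, so the zenith angle equals |φ − δ| = |+6.7° − (+9.200°)| = 2.500°.
Elevation = 90° − 2.500° = 87.5°.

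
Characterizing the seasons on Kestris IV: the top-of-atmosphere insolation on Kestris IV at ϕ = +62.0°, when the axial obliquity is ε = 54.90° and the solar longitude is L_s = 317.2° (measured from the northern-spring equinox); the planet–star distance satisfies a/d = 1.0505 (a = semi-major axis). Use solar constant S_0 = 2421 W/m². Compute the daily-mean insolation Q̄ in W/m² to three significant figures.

Solar declination: sin δ = sin ε · sin L_s = sin 54.90° × sin 317.2° = -0.55588, so δ = -33.772°.
cos h₀ = −tan(+62.0°) tan(-33.772°) = 1.2577 ≥ 1 ⇒ polar night, h₀ = 0 and Q̄ = 0.
Inverse-square distance factor (a/d)² = 1.0505² = 1.103550.

Q̄ ≈ 0.00 W/m²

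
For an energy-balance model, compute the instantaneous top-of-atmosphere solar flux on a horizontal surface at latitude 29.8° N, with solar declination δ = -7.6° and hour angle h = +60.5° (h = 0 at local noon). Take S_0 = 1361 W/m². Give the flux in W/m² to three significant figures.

cos θ_z = sin ϕ sin δ + cos ϕ cos δ cos h = -0.065728 + 0.423554 = 0.357826.
Flux = S_0 · cos θ_z = 1361 × 0.357826 = 487.0 W/m².

487 W/m²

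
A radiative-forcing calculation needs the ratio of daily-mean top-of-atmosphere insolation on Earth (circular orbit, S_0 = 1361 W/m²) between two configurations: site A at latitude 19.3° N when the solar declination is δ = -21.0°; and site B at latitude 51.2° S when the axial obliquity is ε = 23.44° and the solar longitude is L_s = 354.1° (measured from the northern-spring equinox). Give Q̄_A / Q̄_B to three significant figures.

Q̄_A / Q̄_B ≈ 1.04

— Configuration A (ϕ=+19.3°):
cos h₀ = −tan(+19.3°) tan(-21.000°) = 0.1344, h₀ = 1.4360 rad.
Bracket: h₀ sin ϕ sin δ + cos ϕ cos δ sin h₀ = 1.4360×0.33051×-0.35837 + 0.94380×0.93358×0.99092 = -0.170087 + 0.873112 = 0.703025.
Q̄ = (S_0/π) × [bracket] = (1361/π) × 0.703025 = 304.56 W/m².
— Configuration B (ϕ=-51.2°):
Solar declination: sin δ = sin ε · sin L_s = sin 23.44° × sin 354.1° = -0.04089, so δ = -2.343°.
cos h₀ = −tan(-51.2°) tan(-2.343°) = -0.0509, h₀ = 1.6217 rad.
Bracket: h₀ sin ϕ sin δ + cos ϕ cos δ sin h₀ = 1.6217×-0.77934×-0.04089 + 0.62660×0.99916×0.99870 = 0.051679 + 0.625260 = 0.676939.
Q̄ = (S_0/π) × [bracket] = (1361/π) × 0.676939 = 293.26 W/m².
Ratio Q̄_A / Q̄_B = 304.56 / 293.26 = 1.039.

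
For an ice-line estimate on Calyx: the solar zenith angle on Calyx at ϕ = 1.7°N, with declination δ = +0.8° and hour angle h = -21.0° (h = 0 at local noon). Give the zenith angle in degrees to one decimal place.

cos θ_z = sin ϕ sin δ + cos ϕ cos δ cos h = 0.000414 + 0.933079 = 0.933493.
θ_z = arccos(0.933493) = 21.0°.

θ_z = 21.0°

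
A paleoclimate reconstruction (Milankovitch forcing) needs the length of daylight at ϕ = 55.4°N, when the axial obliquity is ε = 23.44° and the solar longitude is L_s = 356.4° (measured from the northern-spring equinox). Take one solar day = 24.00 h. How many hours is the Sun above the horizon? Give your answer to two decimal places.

Solar declination: sin δ = sin ε · sin L_s = sin 23.44° × sin 356.4° = -0.02498, so δ = -1.431°.
cos h₀ = −tan ϕ · tan δ = −tan(+55.4°) × tan(-1.431°) = 0.0362, so h₀ = 1.5346 rad = 87.92°.
Daylight = 2h₀/(2π) × 24.00 h = (1.5346/π) × 24.00 = 11.72 h.

11.72 h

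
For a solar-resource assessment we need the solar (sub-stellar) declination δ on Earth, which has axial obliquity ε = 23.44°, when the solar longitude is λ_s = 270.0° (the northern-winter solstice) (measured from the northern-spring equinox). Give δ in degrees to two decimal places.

δ = -23.44°

sin δ = sin ε · sin λ_s = sin 23.44° × sin 270.0° = -0.397789.
δ = arcsin(-0.397789) = -23.44°.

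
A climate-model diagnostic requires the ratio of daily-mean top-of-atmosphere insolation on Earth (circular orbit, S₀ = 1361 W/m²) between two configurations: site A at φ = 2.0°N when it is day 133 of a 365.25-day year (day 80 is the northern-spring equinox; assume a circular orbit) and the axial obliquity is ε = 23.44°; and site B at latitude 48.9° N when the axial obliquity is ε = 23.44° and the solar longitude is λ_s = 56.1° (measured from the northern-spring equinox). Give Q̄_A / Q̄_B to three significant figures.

— Configuration A (φ=+2.0°):
Solar longitude: λ_s = 360° × (133 − 80)/365.25 = 52.238°.
sin δ = sin 23.44° × sin 52.238° = 0.31448, so δ = +18.329°.
cos H₀ = −tan(+2.0°) tan(+18.329°) = -0.0116, H₀ = 1.5824 rad.
Bracket: H₀ sin φ sin δ + cos φ cos δ sin H₀ = 1.5824×0.03490×0.31448 + 0.99939×0.94927×0.99993 = 0.017367 + 0.948625 = 0.965992.
Q̄ = (S₀/π) × [bracket] = (1361/π) × 0.965992 = 418.49 W/m².
— Configuration B (φ=+48.9°):
Solar declination: sin δ = sin ε · sin λ_s = sin 23.44° × sin 56.1° = 0.33017, so δ = +19.279°.
cos H₀ = −tan(+48.9°) tan(+19.279°) = -0.4010, H₀ = 1.9834 rad.
Bracket: H₀ sin φ sin δ + cos φ cos δ sin H₀ = 1.9834×0.75356×0.33017 + 0.65738×0.94392×0.91609 = 0.493476 + 0.568447 = 1.061923.
Q̄ = (S₀/π) × [bracket] = (1361/π) × 1.061923 = 460.05 W/m².
Ratio Q̄_A / Q̄_B = 418.49 / 460.05 = 0.9097.

Q̄_A / Q̄_B ≈ 0.910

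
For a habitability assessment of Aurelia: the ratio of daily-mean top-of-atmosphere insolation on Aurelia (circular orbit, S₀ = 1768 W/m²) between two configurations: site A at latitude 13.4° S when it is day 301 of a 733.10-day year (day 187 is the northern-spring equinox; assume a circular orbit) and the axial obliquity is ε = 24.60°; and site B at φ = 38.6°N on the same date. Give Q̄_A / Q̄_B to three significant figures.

— Configuration A (φ=-13.4°):
Solar longitude: λ_s = 360° × (301 − 187)/733.10 = 55.981°.
sin δ = sin 24.60° × sin 55.981° = 0.34504, so δ = +20.184°.
cos H₀ = −tan(-13.4°) tan(+20.184°) = 0.0876, H₀ = 1.4831 rad.
Bracket: H₀ sin φ sin δ + cos φ cos δ sin H₀ = 1.4831×-0.23175×0.34504 + 0.97278×0.93859×0.99616 = -0.118593 + 0.909536 = 0.790943.
Q̄ = (S₀/π) × [bracket] = (1768/π) × 0.790943 = 445.12 W/m².
— Configuration B (φ=+38.6°):
cos H₀ = −tan(+38.6°) tan(+20.184°) = -0.2935, H₀ = 1.8686 rad.
Bracket: H₀ sin φ sin δ + cos φ cos δ sin H₀ = 1.8686×0.62388×0.34504 + 0.78152×0.93859×0.95597 = 0.402241 + 0.701230 = 1.103471.
Q̄ = (S₀/π) × [bracket] = (1768/π) × 1.103471 = 621.00 W/m².
Ratio Q̄_A / Q̄_B = 445.12 / 621.00 = 0.7168.

Q̄_A / Q̄_B ≈ 0.717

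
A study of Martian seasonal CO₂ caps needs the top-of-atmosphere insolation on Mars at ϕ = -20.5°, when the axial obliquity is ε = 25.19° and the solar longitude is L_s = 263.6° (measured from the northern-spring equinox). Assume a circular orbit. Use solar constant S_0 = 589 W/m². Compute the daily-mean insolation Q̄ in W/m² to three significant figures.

Q̄ ≈ 205 W/m²

Solar declination: sin δ = sin ε · sin L_s = sin 25.19° × sin 263.6° = -0.42297, so δ = -25.022°.
cos h₀ = −tan(-20.5°) tan(-25.022°) = -0.1745, h₀ = 1.7462 rad.
Bracket: h₀ sin ϕ sin δ + cos ϕ cos δ sin h₀ = 1.7462×-0.35021×-0.42297 + 0.93667×0.90614×0.98465 = 0.258662 + 0.835726 = 1.094388.
Q̄ = (S_0/π) × [bracket] = (589/π) × 1.094388 = 205.2 W/m².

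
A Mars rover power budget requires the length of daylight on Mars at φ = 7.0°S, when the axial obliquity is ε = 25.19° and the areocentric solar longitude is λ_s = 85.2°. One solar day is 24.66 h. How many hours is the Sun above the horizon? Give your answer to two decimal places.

sin δ = sin 25.19° × sin 85.2° = 0.42413, so δ = +25.096°.
cos H₀ = −tan φ · tan δ = −tan(-7.0°) × tan(+25.096°) = 0.0575, so H₀ = 1.5133 rad = 86.70°.
Daylight = 2H₀/(2π) × 24.66 h = (1.5133/π) × 24.66 = 11.88 h.

11.88 h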